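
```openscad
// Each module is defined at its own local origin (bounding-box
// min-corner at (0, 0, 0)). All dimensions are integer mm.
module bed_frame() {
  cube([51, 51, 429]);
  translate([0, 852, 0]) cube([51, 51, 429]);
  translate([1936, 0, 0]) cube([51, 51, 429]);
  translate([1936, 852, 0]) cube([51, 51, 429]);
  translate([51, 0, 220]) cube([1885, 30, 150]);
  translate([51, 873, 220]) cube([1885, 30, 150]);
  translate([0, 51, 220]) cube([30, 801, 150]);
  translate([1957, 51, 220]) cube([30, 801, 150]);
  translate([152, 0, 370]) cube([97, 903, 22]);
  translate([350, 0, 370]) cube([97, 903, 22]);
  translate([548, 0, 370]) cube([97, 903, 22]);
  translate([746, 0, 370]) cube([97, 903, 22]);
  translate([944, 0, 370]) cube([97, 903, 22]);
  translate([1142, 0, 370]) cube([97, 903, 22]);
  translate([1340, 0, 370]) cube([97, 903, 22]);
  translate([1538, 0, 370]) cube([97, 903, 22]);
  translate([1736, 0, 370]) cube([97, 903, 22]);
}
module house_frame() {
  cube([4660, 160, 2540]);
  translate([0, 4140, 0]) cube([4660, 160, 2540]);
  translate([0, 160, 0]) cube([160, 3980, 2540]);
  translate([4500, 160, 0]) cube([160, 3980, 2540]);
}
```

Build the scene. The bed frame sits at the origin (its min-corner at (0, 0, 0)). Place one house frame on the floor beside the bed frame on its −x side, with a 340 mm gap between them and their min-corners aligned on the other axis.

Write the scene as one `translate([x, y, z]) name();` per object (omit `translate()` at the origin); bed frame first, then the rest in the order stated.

bed_frame();
translate([-5000, 0, 0]) house_frame();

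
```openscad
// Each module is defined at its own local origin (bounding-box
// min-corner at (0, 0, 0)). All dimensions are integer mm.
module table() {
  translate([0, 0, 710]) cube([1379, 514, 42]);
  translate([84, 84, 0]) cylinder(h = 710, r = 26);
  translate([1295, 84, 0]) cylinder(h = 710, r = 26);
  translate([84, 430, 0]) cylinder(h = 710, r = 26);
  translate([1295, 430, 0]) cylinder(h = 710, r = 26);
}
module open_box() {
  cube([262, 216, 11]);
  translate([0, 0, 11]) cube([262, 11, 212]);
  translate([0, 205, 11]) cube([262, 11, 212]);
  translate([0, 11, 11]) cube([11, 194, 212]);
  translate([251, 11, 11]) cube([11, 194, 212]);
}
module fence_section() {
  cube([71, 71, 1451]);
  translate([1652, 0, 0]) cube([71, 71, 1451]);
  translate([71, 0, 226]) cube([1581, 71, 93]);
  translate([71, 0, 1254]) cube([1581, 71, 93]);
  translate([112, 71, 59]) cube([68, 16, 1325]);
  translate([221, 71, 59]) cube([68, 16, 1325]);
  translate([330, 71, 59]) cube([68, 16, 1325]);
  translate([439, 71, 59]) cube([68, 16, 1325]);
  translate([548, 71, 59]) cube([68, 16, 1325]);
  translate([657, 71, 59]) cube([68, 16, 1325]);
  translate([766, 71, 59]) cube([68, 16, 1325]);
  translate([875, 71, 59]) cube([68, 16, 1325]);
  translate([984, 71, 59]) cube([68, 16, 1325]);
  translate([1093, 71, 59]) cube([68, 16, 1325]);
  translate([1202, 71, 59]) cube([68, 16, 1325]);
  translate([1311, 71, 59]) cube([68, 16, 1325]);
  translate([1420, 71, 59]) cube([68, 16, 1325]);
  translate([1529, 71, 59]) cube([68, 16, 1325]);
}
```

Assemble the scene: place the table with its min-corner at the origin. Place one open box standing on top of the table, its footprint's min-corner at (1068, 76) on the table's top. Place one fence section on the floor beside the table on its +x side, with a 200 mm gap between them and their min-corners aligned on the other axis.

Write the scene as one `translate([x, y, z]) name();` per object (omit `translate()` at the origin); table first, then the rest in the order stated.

table();
translate([1068, 76, 752]) open_box();
translate([1579, 0, 0]) fence_section();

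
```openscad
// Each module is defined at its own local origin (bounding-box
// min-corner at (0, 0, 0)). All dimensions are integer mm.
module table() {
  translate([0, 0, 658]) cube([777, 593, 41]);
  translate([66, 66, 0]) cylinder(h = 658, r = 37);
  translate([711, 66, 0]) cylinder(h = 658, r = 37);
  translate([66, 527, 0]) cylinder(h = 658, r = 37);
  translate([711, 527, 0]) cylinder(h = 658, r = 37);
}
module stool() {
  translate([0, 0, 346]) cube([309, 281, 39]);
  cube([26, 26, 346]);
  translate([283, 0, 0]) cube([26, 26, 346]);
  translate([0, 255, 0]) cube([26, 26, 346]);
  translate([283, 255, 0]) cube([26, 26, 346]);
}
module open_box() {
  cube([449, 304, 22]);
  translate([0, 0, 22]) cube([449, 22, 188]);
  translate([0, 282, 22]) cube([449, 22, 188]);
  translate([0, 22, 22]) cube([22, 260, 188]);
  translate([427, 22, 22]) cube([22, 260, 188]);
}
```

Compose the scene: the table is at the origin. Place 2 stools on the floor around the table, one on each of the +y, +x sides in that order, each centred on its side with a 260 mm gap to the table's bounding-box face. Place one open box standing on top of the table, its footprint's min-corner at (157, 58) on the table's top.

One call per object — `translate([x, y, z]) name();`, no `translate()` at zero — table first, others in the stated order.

table();
translate([234, 853, 0]) stool();
translate([1037, 156, 0]) stool();
translate([157, 58, 699]) open_box();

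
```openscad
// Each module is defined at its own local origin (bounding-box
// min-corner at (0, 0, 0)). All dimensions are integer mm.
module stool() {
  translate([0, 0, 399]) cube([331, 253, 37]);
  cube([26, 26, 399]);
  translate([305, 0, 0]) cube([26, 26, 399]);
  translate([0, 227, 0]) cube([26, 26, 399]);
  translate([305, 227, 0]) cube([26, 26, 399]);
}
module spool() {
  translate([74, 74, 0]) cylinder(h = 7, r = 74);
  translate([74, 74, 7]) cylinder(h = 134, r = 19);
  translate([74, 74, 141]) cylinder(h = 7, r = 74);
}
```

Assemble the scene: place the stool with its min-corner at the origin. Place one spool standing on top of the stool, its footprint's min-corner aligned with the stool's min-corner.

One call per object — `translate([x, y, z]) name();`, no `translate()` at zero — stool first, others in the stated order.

stool();
translate([0, 0, 436]) spool();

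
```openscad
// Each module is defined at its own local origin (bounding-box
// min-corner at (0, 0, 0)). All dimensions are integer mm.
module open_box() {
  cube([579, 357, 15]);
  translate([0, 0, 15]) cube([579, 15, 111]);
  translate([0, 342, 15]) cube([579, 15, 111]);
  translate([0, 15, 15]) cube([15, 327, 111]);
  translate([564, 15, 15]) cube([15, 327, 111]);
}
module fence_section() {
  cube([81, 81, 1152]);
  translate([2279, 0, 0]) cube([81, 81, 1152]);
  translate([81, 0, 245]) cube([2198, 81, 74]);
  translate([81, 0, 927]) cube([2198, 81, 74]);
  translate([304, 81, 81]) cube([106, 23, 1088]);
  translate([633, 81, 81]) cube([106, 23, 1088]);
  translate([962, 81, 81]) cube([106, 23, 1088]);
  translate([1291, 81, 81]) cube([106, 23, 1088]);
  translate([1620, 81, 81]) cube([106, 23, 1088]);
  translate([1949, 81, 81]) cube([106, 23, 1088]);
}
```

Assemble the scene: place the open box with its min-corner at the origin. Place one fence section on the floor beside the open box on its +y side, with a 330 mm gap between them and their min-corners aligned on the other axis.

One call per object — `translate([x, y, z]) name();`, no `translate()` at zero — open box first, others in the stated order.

open_box();
translate([0, 687, 0]) fence_section();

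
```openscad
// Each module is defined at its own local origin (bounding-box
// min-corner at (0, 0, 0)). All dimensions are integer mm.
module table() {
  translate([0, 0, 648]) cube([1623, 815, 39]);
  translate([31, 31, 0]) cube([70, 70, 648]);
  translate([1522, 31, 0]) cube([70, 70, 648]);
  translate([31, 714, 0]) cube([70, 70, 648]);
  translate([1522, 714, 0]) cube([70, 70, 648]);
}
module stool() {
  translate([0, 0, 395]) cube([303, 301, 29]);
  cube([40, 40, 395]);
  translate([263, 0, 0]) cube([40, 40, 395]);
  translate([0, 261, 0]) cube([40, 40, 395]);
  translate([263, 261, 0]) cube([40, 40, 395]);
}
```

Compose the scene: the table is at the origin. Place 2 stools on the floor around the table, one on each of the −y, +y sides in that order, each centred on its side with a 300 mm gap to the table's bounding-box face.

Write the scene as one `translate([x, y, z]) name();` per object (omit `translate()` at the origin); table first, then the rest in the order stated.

table();
translate([660, -601, 0]) stool();
translate([660, 1115, 0]) stool();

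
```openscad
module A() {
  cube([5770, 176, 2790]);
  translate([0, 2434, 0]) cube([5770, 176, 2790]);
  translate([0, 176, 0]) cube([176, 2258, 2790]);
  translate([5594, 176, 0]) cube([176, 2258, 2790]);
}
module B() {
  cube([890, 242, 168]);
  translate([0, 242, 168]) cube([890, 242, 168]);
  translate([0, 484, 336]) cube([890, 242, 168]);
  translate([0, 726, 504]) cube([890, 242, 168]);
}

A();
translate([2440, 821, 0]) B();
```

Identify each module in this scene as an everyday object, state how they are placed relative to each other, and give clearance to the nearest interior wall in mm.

Clearances: x = 2264, y = 645; minimum 645 mm.

A is a house frame. B is a staircase. The staircase sits inside the house frame, centred. The clearance to the nearest interior wall is 645 mm.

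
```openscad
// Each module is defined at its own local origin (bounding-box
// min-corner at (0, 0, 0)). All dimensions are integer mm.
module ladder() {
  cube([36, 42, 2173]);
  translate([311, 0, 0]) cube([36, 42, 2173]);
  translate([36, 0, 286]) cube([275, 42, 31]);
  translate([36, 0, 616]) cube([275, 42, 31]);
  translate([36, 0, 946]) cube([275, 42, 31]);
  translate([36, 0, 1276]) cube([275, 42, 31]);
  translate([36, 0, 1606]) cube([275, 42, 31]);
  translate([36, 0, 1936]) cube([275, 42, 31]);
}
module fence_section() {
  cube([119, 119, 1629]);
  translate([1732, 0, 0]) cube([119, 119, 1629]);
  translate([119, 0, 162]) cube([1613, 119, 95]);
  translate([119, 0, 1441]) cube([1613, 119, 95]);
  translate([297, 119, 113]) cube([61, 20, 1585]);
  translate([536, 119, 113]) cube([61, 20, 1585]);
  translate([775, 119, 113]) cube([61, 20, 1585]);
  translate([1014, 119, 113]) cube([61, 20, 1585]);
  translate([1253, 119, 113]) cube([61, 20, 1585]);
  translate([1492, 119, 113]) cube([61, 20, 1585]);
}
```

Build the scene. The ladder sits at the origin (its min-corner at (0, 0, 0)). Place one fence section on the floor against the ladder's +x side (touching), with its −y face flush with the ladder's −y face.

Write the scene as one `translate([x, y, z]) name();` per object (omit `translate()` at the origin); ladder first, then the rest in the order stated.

ladder();
translate([347, 0, 0]) fence_section();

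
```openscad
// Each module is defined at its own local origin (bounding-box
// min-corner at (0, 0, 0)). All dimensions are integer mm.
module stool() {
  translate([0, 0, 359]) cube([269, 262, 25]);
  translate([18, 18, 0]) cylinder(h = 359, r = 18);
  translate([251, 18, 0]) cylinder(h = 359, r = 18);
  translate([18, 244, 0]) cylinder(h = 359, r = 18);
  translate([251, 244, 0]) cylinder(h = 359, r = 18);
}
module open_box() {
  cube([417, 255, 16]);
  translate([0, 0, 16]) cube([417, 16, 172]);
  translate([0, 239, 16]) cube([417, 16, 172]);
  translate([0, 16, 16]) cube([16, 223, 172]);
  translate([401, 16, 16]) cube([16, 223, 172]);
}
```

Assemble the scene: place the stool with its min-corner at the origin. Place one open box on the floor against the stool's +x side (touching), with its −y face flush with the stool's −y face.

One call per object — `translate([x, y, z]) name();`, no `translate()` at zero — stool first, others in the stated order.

stool();
translate([269, 0, 0]) open_box();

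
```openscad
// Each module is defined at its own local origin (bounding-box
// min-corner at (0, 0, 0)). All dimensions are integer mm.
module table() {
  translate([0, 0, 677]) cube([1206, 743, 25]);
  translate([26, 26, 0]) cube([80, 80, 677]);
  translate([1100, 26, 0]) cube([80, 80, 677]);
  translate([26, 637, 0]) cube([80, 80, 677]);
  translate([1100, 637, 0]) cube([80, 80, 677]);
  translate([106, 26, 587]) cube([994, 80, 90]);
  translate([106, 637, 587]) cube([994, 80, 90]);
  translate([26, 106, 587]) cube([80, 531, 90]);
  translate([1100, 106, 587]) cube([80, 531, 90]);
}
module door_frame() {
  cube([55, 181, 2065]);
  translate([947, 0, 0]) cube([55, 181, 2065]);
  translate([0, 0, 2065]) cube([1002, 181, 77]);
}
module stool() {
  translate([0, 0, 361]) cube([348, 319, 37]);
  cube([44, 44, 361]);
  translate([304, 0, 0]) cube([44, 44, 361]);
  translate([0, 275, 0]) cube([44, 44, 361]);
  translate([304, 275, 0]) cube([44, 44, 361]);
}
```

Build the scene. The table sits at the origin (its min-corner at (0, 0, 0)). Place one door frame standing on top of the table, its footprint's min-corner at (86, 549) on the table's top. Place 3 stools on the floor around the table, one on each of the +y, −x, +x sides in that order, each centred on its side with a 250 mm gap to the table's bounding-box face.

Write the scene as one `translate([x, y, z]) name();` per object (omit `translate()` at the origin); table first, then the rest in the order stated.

table();
translate([86, 549, 702]) door_frame();
translate([429, 993, 0]) stool();
translate([-598, 212, 0]) stool();
translate([1456, 212, 0]) stool();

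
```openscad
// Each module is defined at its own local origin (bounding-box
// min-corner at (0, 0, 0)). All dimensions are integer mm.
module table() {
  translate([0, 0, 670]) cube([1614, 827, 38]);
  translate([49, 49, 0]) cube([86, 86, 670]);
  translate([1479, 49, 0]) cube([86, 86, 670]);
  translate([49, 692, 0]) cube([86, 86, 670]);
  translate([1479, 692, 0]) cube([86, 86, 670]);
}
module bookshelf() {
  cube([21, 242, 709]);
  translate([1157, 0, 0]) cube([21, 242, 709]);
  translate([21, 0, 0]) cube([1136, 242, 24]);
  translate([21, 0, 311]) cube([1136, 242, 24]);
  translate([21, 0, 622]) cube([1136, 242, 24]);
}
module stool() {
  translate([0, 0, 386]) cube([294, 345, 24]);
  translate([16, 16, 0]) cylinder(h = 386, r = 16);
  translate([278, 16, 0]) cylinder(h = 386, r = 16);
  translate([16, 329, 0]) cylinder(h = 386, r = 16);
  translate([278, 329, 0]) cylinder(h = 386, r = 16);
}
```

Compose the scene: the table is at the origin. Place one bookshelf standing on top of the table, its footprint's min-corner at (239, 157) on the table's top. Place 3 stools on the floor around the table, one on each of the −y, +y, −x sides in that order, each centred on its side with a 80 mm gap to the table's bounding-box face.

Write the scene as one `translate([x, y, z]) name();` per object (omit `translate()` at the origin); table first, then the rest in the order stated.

table();
translate([239, 157, 708]) bookshelf();
translate([660, -425, 0]) stool();
translate([660, 907, 0]) stool();
translate([-374, 241, 0]) stool();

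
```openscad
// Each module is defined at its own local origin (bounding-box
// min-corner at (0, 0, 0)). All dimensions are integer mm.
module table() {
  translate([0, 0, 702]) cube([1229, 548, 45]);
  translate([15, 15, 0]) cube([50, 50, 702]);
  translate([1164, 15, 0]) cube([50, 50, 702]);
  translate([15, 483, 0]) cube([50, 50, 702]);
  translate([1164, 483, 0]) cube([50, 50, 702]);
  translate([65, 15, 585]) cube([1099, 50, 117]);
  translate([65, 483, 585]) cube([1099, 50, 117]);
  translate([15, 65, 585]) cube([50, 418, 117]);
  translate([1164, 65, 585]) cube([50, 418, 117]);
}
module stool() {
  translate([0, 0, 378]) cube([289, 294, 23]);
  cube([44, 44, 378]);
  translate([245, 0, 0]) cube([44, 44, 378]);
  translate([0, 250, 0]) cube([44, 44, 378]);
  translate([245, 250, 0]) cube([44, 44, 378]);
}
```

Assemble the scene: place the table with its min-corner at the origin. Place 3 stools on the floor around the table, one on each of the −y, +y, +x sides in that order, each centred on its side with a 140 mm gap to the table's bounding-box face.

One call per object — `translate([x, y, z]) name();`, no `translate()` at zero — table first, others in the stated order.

table();
translate([470, -434, 0]) stool();
translate([470, 688, 0]) stool();
translate([1369, 127, 0]) stool();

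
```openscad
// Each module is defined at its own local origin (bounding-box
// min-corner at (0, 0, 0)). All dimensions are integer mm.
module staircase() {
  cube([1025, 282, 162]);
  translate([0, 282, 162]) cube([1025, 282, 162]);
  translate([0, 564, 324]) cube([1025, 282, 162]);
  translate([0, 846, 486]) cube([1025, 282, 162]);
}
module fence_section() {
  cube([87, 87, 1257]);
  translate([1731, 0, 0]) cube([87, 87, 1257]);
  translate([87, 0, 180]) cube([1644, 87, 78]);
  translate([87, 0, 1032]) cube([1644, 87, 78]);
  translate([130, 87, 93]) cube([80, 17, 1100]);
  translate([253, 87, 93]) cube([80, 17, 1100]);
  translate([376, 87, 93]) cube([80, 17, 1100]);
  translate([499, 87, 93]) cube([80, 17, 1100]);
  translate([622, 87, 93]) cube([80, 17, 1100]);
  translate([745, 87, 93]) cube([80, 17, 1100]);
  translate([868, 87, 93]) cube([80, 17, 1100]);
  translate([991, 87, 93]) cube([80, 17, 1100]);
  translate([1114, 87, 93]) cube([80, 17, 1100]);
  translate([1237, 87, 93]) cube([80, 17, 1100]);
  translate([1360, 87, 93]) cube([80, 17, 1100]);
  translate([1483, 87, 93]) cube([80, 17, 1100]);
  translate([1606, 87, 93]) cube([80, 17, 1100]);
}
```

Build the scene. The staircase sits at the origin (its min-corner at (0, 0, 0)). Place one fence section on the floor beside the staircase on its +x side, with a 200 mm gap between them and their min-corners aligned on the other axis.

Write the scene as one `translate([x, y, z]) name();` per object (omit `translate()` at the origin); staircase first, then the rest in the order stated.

staircase();
translate([1225, 0, 0]) fence_section();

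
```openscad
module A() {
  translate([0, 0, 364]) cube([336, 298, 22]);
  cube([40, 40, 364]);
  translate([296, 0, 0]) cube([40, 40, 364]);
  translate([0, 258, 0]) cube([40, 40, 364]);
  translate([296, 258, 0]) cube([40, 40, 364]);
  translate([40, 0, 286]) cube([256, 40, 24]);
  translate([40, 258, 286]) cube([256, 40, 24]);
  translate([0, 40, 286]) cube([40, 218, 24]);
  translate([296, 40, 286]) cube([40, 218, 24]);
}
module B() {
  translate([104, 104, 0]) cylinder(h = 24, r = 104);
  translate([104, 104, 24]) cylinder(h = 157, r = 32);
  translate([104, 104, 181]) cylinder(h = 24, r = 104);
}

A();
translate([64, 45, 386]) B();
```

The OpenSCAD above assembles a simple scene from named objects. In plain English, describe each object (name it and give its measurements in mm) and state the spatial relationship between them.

A is a four-legged stool. The seat is 336×298 mm, 22 mm thick, top at z = 386 mm. It stands on four square legs, each 40×40 mm in cross-section, from z = 0 to the seat underside, each flush with a corner of the seat. Four stretchers, 40 mm wide and 24 mm tall, connect adjacent legs with their undersides at z = 286 mm, each running between the inner faces of the legs it joins and aligned with the legs' outer faces on the other axis.

B is a spool: two coaxial disc flanges of radius 104 mm and thickness 24 mm, joined by a core cylinder of radius 32 mm and height 157 mm. The lower flange rests on z = 0 and the three cylinders share a vertical axis.

The spool is on top of the stool, centred.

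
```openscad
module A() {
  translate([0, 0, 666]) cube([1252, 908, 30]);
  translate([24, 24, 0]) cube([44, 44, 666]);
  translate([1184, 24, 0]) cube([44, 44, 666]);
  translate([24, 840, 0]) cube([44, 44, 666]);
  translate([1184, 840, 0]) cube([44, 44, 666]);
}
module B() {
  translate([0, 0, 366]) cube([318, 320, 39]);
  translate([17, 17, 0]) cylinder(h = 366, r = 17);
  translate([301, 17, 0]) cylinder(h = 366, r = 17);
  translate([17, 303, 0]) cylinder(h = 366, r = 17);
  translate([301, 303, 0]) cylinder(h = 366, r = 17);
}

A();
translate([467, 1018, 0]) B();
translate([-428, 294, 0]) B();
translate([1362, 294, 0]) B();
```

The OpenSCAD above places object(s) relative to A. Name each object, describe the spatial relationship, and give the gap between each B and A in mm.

Each stool's nearest face is 110 mm from the table's bounding box.

A is a table. B is a stool. Three stools sit around the table at the +y, −x, +x sides. The gap between each stool and the table is 110 mm.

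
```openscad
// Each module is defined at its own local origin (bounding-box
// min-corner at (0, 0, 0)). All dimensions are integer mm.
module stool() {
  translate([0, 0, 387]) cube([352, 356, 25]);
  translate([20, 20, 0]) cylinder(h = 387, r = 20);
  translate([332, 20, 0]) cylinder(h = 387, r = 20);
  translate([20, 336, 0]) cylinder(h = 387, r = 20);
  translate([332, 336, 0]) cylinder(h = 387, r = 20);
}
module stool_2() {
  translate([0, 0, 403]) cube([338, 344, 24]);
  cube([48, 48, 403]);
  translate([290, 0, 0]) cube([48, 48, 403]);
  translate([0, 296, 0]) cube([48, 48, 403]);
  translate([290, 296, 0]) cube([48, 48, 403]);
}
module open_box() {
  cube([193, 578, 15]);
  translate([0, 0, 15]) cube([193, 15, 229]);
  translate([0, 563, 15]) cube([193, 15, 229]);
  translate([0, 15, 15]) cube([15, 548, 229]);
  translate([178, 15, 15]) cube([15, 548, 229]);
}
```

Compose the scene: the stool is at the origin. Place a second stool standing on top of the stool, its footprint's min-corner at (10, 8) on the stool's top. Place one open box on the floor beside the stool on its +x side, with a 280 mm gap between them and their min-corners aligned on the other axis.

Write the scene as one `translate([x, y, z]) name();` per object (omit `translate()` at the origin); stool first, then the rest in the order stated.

stool();
translate([10, 8, 412]) stool_2();
translate([632, 0, 0]) open_box();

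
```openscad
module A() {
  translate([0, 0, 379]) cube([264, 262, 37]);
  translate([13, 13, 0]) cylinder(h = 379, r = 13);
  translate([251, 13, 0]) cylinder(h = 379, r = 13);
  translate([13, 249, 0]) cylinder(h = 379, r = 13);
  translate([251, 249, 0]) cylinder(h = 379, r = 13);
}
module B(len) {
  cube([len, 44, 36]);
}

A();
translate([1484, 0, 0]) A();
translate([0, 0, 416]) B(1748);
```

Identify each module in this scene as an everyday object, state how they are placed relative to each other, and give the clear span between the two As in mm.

A is a stool. B is a beam. A beam spans the tops of two stools. The clear span between the two stools is 1220 mm.

Second stool starts at x = 1484; first ends at x = 264; clear span = 1484 − 264 = 1220 mm.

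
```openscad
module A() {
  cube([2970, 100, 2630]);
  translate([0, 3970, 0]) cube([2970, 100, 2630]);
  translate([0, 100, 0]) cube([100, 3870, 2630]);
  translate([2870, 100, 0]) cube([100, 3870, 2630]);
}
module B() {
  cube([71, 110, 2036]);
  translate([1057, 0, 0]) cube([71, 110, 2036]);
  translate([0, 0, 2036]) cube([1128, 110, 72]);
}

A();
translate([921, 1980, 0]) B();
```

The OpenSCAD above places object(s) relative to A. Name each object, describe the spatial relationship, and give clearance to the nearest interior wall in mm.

A is a house frame. B is a door frame. The door frame sits inside the house frame, centred. The clearance to the nearest interior wall is 821 mm.

Clearances: x = 821, y = 1880; minimum 821 mm.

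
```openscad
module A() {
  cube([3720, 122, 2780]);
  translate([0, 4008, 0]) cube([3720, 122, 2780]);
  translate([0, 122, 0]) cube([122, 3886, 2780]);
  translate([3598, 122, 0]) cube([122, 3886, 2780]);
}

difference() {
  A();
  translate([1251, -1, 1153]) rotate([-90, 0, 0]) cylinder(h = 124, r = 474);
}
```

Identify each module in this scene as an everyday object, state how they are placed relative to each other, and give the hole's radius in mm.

A is a house frame. The house frame has a circular hole through its front wall. The hole's radius is 474 mm.

The subtracted cylinder has r = 474 mm.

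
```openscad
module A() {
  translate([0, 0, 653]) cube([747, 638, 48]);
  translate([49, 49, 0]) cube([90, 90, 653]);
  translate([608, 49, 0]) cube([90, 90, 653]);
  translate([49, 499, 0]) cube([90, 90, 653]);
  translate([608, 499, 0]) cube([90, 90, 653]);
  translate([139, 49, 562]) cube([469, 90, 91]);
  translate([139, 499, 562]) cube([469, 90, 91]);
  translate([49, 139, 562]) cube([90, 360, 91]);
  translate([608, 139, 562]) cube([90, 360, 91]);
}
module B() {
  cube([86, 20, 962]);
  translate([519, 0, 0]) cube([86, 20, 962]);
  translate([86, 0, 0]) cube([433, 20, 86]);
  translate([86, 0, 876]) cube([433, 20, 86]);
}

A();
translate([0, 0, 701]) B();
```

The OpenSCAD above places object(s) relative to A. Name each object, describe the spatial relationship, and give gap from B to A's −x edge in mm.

A is a table. B is a picture frame. The picture frame is on top of the table. The gap from the picture frame to the table's −x edge is 0 mm.

The picture frame's min-x is at 0; the table's min-x is 0; gap = 0 mm.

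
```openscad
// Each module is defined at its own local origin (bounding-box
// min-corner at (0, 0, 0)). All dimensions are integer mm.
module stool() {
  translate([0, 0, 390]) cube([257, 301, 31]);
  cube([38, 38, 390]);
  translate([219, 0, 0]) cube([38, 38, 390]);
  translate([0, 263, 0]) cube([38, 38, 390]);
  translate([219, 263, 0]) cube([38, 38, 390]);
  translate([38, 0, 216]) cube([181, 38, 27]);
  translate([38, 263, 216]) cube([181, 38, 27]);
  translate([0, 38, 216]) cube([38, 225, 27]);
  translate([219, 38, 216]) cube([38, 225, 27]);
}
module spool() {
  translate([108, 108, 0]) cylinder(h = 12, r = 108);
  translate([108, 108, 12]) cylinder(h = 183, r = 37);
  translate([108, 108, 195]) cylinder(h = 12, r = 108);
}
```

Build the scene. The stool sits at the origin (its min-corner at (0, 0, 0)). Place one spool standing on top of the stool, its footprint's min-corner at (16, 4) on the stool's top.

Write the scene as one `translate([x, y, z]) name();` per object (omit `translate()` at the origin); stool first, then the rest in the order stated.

stool();
translate([16, 4, 421]) spool();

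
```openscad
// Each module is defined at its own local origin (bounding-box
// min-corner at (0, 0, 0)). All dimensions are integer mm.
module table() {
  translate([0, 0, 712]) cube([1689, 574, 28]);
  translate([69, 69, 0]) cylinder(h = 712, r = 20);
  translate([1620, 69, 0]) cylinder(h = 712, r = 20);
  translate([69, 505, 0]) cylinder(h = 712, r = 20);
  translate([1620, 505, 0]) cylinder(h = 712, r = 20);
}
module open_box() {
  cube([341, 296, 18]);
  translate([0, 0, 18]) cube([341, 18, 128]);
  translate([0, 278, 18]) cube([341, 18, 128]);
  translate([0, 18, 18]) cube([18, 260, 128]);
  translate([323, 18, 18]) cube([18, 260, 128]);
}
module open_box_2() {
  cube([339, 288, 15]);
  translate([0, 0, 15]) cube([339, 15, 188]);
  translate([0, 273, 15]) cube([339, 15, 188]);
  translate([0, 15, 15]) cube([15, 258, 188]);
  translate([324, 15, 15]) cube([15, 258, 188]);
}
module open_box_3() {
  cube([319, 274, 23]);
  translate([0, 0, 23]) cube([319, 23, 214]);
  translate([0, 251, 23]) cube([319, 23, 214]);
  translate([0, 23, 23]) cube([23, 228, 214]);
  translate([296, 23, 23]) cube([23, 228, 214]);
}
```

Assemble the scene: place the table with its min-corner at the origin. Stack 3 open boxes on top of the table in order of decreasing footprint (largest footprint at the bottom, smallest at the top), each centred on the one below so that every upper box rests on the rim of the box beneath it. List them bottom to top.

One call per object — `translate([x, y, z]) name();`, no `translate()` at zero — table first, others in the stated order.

table();
translate([674, 139, 740]) open_box();
translate([675, 143, 886]) open_box_2();
translate([685, 150, 1089]) open_box_3();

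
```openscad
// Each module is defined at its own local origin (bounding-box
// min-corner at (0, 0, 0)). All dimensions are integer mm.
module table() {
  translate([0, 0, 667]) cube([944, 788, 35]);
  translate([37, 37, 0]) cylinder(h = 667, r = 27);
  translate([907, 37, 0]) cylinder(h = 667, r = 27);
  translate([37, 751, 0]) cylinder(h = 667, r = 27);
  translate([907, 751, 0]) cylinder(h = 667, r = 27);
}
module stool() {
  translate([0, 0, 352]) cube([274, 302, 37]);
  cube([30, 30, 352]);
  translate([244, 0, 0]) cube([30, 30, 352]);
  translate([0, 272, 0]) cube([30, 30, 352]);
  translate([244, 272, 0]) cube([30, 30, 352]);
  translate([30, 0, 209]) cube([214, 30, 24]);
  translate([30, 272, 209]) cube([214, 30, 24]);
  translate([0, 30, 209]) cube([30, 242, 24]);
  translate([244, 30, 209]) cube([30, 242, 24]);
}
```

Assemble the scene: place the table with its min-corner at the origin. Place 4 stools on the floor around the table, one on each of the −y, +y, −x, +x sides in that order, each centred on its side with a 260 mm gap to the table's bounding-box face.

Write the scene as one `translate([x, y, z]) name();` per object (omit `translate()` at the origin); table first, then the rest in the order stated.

table();
translate([335, -562, 0]) stool();
translate([335, 1048, 0]) stool();
translate([-534, 243, 0]) stool();
translate([1204, 243, 0]) stool();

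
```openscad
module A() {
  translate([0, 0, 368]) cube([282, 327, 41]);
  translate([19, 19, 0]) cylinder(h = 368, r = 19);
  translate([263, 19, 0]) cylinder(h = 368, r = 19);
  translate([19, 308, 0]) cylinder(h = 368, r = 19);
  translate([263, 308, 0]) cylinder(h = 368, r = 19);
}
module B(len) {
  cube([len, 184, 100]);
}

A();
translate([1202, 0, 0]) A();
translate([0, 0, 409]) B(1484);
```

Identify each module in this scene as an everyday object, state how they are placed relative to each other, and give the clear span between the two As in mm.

Second stool starts at x = 1202; first ends at x = 282; clear span = 1202 − 282 = 920 mm.

A is a stool. B is a beam. A beam spans the tops of two stools. The clear span between the two stools is 920 mm.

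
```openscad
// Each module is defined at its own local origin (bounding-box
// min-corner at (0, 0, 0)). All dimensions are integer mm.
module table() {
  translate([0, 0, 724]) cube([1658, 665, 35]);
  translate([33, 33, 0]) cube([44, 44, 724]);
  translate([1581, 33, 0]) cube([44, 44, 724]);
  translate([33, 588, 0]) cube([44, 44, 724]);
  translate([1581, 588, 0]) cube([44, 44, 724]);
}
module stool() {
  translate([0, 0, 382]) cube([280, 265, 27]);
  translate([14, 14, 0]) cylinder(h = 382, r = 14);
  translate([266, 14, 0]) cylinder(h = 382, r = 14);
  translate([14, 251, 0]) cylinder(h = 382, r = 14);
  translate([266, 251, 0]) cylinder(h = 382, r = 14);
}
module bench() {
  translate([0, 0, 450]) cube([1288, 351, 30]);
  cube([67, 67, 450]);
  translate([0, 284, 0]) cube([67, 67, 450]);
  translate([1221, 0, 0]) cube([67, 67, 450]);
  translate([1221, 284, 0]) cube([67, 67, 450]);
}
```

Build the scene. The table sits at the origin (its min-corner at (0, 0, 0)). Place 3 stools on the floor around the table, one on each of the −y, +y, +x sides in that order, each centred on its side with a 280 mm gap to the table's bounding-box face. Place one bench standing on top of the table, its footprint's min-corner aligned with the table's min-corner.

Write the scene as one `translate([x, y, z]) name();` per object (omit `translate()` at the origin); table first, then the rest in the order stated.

table();
translate([689, -545, 0]) stool();
translate([689, 945, 0]) stool();
translate([1938, 200, 0]) stool();
translate([0, 0, 759]) bench();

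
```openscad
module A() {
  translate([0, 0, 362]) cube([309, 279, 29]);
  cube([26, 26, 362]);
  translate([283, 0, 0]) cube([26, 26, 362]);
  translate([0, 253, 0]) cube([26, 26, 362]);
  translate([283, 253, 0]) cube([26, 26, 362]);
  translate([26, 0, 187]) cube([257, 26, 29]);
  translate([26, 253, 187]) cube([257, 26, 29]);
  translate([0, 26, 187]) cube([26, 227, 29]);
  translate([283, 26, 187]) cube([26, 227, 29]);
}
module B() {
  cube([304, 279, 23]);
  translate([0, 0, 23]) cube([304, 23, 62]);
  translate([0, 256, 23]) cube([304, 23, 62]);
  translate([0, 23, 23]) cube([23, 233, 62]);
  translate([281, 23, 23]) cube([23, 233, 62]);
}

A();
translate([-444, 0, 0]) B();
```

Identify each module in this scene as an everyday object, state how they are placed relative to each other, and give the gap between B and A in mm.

A is a stool. B is an open box. The open box is on the floor beside the stool on its −x side. The gap between the open box and the stool is 140 mm.

The open box's nearest face is 140 mm from the stool's −x face.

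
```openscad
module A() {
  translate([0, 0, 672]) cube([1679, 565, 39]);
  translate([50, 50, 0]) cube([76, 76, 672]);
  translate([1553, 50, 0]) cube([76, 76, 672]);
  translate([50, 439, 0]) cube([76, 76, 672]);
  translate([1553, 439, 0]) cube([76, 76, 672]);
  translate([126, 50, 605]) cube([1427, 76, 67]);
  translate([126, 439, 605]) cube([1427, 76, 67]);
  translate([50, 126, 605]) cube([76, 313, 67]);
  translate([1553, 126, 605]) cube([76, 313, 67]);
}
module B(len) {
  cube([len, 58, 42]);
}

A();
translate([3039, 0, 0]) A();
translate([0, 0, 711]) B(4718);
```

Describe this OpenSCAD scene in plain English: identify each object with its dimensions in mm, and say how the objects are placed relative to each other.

A is a table: top 1679 mm (x) × 565 mm (y), 39 mm thick, upper face at z = 711 mm, on four 76×76 mm square legs, each inset 50 mm from the nearest pair of top edges, running from z = 0 to the bottom of the top. Four apron rails, 76 mm thick and 67 mm tall, run between adjacent legs with their top edges flush with the underside of the top and their outer faces flush with the legs' outer faces.

B is a rectangular beam 4718 mm long (x), 58 mm deep (y), 42 mm thick (z).

The beam spans the tops of two tables placed 1360 mm apart, resting at z = 711 mm.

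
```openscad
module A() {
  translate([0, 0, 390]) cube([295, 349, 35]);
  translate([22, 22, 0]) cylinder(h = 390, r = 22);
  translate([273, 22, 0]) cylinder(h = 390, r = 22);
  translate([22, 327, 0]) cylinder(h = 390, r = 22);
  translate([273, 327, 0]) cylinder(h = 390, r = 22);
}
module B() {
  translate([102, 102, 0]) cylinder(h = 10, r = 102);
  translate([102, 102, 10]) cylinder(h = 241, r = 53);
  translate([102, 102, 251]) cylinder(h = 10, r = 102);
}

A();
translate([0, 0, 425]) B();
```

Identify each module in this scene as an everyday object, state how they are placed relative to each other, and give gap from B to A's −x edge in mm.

A is a stool. B is a spool. The spool is on top of the stool. The gap from the spool to the stool's −x edge is 0 mm.

The spool's min-x is at 0; the stool's min-x is 0; gap = 0 mm.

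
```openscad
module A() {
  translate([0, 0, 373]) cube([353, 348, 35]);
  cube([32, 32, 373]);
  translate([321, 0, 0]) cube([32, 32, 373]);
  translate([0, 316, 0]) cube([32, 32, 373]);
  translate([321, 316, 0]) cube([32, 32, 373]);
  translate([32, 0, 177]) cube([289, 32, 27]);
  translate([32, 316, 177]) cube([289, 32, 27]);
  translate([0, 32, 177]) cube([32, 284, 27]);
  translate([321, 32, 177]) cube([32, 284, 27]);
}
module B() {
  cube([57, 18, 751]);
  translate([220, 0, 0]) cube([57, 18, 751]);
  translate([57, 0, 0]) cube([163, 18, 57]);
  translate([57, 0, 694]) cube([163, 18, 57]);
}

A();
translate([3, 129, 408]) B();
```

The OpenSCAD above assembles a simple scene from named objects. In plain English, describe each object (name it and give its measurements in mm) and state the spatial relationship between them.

A is a simple wooden stool: a rectangular seat 353 mm (x) by 348 mm (y), 35 mm thick, top face at z = 408 mm, on four square legs, each 32×32 mm in cross-section. The legs rest on z = 0, each flush with a corner of the seat. Four stretchers, 32 mm wide and 27 mm tall, connect adjacent legs with their undersides at z = 177 mm, each running between the inner faces of the legs it joins and aligned with the legs' outer faces on the other axis.

B is a picture frame with a 163×637 mm rectangular opening (x by z) and a uniform 57 mm border on every side. Frame depth is 18 mm along y. It is built from two vertical stiles running the full outside height and two horizontal rails spanning the gap between the stiles.

The picture frame is on top of the stool.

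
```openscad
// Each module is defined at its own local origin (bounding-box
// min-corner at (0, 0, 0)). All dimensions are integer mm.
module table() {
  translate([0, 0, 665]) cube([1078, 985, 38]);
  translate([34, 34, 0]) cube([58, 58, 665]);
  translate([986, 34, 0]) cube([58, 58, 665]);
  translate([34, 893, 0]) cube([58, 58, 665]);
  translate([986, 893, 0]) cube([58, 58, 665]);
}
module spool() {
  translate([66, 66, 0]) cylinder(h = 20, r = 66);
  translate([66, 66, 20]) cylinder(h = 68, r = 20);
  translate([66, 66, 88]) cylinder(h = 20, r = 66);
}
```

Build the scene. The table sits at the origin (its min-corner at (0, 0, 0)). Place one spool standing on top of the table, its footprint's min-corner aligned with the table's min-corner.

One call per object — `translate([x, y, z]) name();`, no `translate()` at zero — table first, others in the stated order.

table();
translate([0, 0, 703]) spool();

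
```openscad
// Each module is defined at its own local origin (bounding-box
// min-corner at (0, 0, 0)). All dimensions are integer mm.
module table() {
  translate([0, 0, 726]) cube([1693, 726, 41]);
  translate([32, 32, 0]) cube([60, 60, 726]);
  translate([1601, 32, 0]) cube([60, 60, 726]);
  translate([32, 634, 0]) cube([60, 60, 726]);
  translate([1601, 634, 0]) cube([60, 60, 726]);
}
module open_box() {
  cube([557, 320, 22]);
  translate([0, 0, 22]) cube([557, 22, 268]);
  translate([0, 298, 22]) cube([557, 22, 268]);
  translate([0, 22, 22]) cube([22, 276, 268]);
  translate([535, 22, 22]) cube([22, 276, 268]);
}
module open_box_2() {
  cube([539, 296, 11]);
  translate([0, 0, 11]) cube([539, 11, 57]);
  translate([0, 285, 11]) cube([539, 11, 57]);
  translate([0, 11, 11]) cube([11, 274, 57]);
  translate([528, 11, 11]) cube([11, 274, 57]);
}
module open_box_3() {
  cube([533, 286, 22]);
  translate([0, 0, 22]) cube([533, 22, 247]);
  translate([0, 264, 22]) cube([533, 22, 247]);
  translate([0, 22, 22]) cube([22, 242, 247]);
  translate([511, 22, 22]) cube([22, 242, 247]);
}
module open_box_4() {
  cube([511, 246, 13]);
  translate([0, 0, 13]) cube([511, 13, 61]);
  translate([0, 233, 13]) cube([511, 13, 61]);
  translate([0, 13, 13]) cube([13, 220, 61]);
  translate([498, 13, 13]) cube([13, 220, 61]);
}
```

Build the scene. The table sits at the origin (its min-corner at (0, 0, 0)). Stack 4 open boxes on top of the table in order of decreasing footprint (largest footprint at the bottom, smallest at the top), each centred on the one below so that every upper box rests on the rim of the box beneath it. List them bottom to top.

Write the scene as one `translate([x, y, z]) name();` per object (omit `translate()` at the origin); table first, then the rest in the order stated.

table();
translate([568, 203, 767]) open_box();
translate([577, 215, 1057]) open_box_2();
translate([580, 220, 1125]) open_box_3();
translate([591, 240, 1394]) open_box_4();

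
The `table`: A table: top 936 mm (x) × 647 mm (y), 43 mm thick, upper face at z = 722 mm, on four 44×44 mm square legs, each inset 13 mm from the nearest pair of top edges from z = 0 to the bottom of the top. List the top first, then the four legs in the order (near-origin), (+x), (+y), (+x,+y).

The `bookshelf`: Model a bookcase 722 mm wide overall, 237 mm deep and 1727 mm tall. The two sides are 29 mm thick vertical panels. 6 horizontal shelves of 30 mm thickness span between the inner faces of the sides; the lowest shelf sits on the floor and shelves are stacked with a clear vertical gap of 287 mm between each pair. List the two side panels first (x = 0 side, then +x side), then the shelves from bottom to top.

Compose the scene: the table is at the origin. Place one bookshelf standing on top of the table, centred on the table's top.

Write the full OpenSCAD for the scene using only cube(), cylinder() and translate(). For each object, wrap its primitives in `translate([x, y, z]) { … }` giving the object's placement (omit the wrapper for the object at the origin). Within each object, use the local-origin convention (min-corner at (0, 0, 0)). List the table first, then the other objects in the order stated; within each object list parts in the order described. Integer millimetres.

translate([0, 0, 679]) cube([936, 647, 43]);
translate([13, 13, 0]) cube([44, 44, 679]);
translate([879, 13, 0]) cube([44, 44, 679]);
translate([13, 590, 0]) cube([44, 44, 679]);
translate([879, 590, 0]) cube([44, 44, 679]);
translate([107, 205, 722]) {
  cube([29, 237, 1727]);
  translate([693, 0, 0]) cube([29, 237, 1727]);
  translate([29, 0, 0]) cube([664, 237, 30]);
  translate([29, 0, 317]) cube([664, 237, 30]);
  translate([29, 0, 634]) cube([664, 237, 30]);
  translate([29, 0, 951]) cube([664, 237, 30]);
  translate([29, 0, 1268]) cube([664, 237, 30]);
  translate([29, 0, 1585]) cube([664, 237, 30]);
}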